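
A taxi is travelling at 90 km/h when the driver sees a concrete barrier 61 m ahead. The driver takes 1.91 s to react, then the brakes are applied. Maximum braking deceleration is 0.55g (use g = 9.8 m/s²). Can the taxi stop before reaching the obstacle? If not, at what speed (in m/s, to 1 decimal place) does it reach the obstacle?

No — it strikes the obstacle at 22.0 m/s

90 km/h ÷ 3.6 = 25.0000 m/s.
a = 0.55 × 9.8 = 5.390 m/s².
Reaction distance = 25.0000 × 1.91 = 47.750 m.
Braking distance needed to stop: v²/(2a) = 625.000 / 10.780 = 57.978 m, so total needed = 47.750 + 57.978 = 105.728 m > 61 m — it cannot stop.
Distance remaining when braking begins: 61 − 47.750 = 13.250 m.
v² = v₀² − 2a·d = 625.000 − 2 × 5.390 × 13.250 = 482.165 m²/s².
v = √482.165 = 21.958 m/s.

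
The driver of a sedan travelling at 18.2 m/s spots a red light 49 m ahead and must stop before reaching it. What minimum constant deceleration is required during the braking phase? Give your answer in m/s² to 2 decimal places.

v² = 2a·d ⇒ a = v²/(2d) = 18.2000² / (2 × 49.000) = 331.240 / 98.000 = 3.3800 m/s².

Required deceleration ≈ 3.38 m/s²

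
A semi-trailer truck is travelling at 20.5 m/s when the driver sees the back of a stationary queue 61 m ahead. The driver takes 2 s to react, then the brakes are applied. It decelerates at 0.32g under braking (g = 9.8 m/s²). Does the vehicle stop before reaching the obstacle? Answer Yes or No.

a = 0.32 × 9.8 = 3.136 m/s².
Reaction distance = 20.5000 × 2 = 41.000 m.
Braking distance = v²/(2a) = 420.250 / 6.272 = 67.004 m.
Total stopping distance = 41.000 + 67.004 = 108.004 m, vs 61 m available — it cannot stop in time and overshoots by 108.004 − 61 = 47.004 m.

No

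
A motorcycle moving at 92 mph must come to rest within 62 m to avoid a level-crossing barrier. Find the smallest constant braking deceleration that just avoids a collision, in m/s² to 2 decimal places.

Required deceleration ≈ 13.64 m/s²

92 mph × 0.44704 = 41.1277 m/s.
v² = 2a·d ⇒ a = v²/(2d) = 41.1277² / (2 × 62.000) = 1691.488 / 124.000 = 13.6410 m/s².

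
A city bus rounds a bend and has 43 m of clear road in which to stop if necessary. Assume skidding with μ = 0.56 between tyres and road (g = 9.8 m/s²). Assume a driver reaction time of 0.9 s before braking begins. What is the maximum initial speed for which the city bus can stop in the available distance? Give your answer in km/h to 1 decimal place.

Maximum speed ≈ 62.4 km/h

a = μg = 0.56 × 9.8 = 5.488 m/s².
Stopping distance: v·t_r + v²/(2a) = 43 with t_r = 0.9 s and a = 5.488 m/s².
So v² + 9.878 v − 471.97 = 0.
Positive root: v = −a·t_r + √((a·t_r)² + 2a·d) = −4.939 + √(24.394 + 471.97) = 17.3402 m/s.
17.3402 m/s × 3.6 = 62.425 km/h.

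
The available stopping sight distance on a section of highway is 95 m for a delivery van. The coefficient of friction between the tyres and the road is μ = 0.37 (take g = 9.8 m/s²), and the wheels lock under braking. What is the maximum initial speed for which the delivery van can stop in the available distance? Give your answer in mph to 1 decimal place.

Maximum speed ≈ 58.7 mph

a = μg = 0.37 × 9.8 = 3.626 m/s².
v²/(2a) = d ⇒ v = √(2 × 3.626 × 95) = √688.94 = 26.2477 m/s.
26.2477 m/s ÷ 0.44704 = 58.714 mph.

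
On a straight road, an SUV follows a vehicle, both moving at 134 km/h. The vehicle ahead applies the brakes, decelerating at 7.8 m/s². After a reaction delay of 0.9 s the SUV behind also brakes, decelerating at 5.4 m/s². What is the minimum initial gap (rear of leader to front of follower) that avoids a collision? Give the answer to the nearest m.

Minimum gap ≈ 73 m

134 km/h ÷ 3.6 = 37.2222 m/s.
Leader travels v²/(2a_L) = 1385.492 / 15.600 = 88.814 m before stopping.
Follower covers v·t_r = 37.2222 × 0.9 = 33.500 m while reacting, then v²/(2a_F) = 1385.492 / 10.800 = 128.286 m while braking, for a total of 33.500 + 128.286 = 161.786 m.
Since a_F ≤ a_L and the follower starts braking later, the follower is never slower than the leader, so the closest approach is when both have stopped.
Minimum gap = 161.786 − 88.814 = 72.972 m.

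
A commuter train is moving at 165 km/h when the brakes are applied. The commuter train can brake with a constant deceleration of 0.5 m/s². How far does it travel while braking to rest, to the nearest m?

Braking distance ≈ 2101 m

165 km/h ÷ 3.6 = 45.8333 m/s.
Braking distance = v²/(2a) = 45.8333² / (2 × 0.500) = 2100.691 / 1.000 = 2100.691 m.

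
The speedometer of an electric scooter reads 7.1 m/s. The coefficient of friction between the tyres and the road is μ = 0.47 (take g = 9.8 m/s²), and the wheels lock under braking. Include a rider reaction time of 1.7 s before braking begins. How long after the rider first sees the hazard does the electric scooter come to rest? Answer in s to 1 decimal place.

a = μg = 0.47 × 9.8 = 4.606 m/s².
Braking time = v/a = 7.1000 / 4.606 = 1.541 s.
Total = 1.7 + 1.541 = 3.241 s.

Total time ≈ 3.2 s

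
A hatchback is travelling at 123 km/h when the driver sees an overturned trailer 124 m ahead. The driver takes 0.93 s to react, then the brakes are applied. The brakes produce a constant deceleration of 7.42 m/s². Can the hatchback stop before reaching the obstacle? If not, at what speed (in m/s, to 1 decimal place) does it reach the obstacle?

123 km/h ÷ 3.6 = 34.1667 m/s.
Reaction distance = 34.1667 × 0.93 = 31.775 m.
Braking distance = v²/(2a) = 1167.363 / 14.840 = 78.663 m.
Total stopping distance = 31.775 + 78.663 = 110.438 m, vs 124 m available — it stops with 124 − 110.438 = 13.562 m to spare.

Yes — it stops about 13.6 m short of the obstacle, so it never reaches it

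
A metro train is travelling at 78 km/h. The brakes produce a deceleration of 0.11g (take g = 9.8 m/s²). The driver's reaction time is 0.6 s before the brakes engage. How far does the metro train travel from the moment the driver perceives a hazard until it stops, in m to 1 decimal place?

78 km/h ÷ 3.6 = 21.6667 m/s.
a = 0.11 × 9.8 = 1.078 m/s².
Reaction distance = v·t_r = 21.6667 × 0.6 = 13.000 m.
Braking distance = v²/(2a) = 21.6667² / (2 × 1.078) = 469.446 / 2.156 = 217.739 m.
Total = 13.000 + 217.739 = 230.739 m.

Total stopping distance ≈ 230.7 m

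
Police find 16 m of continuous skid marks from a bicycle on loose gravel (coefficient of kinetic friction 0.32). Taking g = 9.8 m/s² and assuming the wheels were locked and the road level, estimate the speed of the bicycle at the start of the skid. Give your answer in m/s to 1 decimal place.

Initial speed ≈ 10.0 m/s

Deceleration a = μg = 0.32 × 9.8 = 3.136 m/s².
v = √(2a·d) = √(2 × 3.136 × 16) = √100.352 = 10.0176 m/s.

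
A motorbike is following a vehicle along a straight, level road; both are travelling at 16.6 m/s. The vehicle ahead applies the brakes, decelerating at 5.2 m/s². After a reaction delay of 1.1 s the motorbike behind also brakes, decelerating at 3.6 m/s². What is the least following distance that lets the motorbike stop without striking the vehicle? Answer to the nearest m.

Minimum gap ≈ 30 m

Leader travels v²/(2a_L) = 275.560 / 10.400 = 26.496 m before stopping.
Follower covers v·t_r = 16.6000 × 1.1 = 18.260 m while reacting, then v²/(2a_F) = 275.560 / 7.200 = 38.272 m while braking, for a total of 18.260 + 38.272 = 56.532 m.
Since a_F ≤ a_L and the follower starts braking later, the follower is never slower than the leader, so the closest approach is when both have stopped.
Minimum gap = 56.532 − 26.496 = 30.036 m.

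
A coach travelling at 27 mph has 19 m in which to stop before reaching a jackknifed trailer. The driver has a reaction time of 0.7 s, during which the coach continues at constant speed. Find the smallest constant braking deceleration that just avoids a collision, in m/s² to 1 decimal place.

27 mph × 0.44704 = 12.0701 m/s.
Distance covered during reaction = 12.0701 × 0.7 = 8.449 m.
Distance available for braking: 19 − 8.449 = 10.551 m.
v² = 2a·d ⇒ a = v²/(2d) = 12.0701² / (2 × 10.551) = 145.687 / 21.102 = 6.9039 m/s².

Required deceleration ≈ 6.9 m/s²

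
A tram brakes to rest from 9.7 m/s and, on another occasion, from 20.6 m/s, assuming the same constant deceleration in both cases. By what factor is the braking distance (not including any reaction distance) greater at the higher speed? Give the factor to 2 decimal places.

Braking distance d = v²/(2a), so with a fixed, d ∝ v².
Factor = (20.6/9.7)² = 2.1237² = 4.5101.

Factor ≈ 4.51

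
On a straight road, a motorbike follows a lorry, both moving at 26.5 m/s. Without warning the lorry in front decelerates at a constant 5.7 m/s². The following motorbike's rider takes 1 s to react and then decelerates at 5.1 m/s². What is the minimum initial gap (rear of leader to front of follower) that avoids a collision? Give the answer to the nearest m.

Leader travels v²/(2a_L) = 702.250 / 11.400 = 61.601 m before stopping.
Follower covers v·t_r = 26.5000 × 1 = 26.500 m while reacting, then v²/(2a_F) = 702.250 / 10.200 = 68.848 m while braking, for a total of 26.500 + 68.848 = 95.348 m.
Since a_F ≤ a_L and the follower starts braking later, the follower is never slower than the leader, so the closest approach is when both have stopped.
Minimum gap = 95.348 − 61.601 = 33.747 m.

Minimum gap ≈ 34 m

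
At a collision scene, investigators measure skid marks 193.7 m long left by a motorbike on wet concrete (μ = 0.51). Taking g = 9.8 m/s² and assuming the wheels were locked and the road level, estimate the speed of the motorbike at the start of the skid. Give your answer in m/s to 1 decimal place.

Initial speed ≈ 44.0 m/s

Deceleration a = μg = 0.51 × 9.8 = 4.998 m/s².
v = √(2a·d) = √(2 × 4.998 × 193.7) = √1936.225 = 44.0026 m/s.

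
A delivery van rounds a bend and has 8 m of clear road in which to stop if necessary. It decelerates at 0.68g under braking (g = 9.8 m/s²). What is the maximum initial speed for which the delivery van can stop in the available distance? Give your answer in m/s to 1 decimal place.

a = 0.68 × 9.8 = 6.664 m/s².
v²/(2a) = d ⇒ v = √(2 × 6.664 × 8) = √106.62 = 10.3257 m/s.

Maximum speed ≈ 10.3 m/s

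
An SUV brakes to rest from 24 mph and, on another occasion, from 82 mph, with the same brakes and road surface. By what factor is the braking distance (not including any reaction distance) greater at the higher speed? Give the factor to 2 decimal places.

Factor ≈ 11.67

Braking distance d = v²/(2a), so with a fixed, d ∝ v².
Factor = (82/24)² = 3.4167² = 11.6738.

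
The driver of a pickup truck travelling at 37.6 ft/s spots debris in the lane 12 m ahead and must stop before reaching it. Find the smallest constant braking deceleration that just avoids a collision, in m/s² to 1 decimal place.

37.6 ft/s × 0.3048 = 11.4605 m/s.
v² = 2a·d ⇒ a = v²/(2d) = 11.4605² / (2 × 12.000) = 131.343 / 24.000 = 5.4726 m/s².

Required deceleration ≈ 5.5 m/s²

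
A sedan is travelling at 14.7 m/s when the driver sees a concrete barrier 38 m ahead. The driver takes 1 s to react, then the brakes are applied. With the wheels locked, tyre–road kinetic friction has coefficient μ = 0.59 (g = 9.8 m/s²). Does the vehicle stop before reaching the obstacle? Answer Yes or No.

a = μg = 0.59 × 9.8 = 5.782 m/s².
Reaction distance = 14.7000 × 1 = 14.700 m.
Braking distance = v²/(2a) = 216.090 / 11.564 = 18.686 m.
Total stopping distance = 14.700 + 18.686 = 33.386 m, vs 38 m available — it stops with 38 − 33.386 = 4.614 m to spare.

Yes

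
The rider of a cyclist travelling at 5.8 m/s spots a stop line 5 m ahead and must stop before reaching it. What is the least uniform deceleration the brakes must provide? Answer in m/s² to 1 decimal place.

Required deceleration ≈ 3.4 m/s²

v² = 2a·d ⇒ a = v²/(2d) = 5.8000² / (2 × 5.000) = 33.640 / 10.000 = 3.3640 m/s².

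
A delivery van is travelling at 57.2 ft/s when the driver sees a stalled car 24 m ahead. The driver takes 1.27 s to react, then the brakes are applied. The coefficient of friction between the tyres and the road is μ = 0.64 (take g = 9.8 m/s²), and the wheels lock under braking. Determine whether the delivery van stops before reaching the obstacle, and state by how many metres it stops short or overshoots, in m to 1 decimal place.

No — it overshoots by 22.4 m

57.2 ft/s × 0.3048 = 17.4346 m/s.
a = μg = 0.64 × 9.8 = 6.272 m/s².
Reaction distance = 17.4346 × 1.27 = 22.142 m.
Braking distance = v²/(2a) = 303.965 / 12.544 = 24.232 m.
Total stopping distance = 22.142 + 24.232 = 46.374 m, vs 24 m available — it cannot stop in time and overshoots by 46.374 − 24 = 22.374 m.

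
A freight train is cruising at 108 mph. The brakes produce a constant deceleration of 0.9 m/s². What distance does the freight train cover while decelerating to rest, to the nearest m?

108 mph × 0.44704 = 48.2803 m/s.
Braking distance = v²/(2a) = 48.2803² / (2 × 0.900) = 2330.987 / 1.800 = 1294.993 m.

Braking distance ≈ 1295 m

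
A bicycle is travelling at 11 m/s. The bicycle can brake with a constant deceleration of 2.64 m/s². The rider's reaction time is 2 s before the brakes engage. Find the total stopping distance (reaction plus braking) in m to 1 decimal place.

Total stopping distance ≈ 44.9 m

Reaction distance = v·t_r = 11.0000 × 2 = 22.000 m.
Braking distance = v²/(2a) = 11.0000² / (2 × 2.640) = 121.000 / 5.280 = 22.917 m.
Total = 22.000 + 22.917 = 44.917 m.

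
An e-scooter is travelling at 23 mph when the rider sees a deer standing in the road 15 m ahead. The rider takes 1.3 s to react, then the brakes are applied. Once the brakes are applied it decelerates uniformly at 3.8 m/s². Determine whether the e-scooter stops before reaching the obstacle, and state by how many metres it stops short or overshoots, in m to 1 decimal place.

23 mph × 0.44704 = 10.2819 m/s.
Reaction distance = 10.2819 × 1.3 = 13.366 m.
Braking distance = v²/(2a) = 105.717 / 7.600 = 13.910 m.
Total stopping distance = 13.366 + 13.910 = 27.276 m, vs 15 m available — it cannot stop in time and overshoots by 27.276 − 15 = 12.276 m.

No — it overshoots by 12.3 m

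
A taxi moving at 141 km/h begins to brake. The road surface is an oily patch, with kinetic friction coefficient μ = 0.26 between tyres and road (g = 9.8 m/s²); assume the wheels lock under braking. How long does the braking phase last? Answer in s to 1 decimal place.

141 km/h ÷ 3.6 = 39.1667 m/s.
a = μg = 0.26 × 9.8 = 2.548 m/s².
Braking time = v/a = 39.1667 / 2.548 = 15.372 s.

Braking time ≈ 15.4 s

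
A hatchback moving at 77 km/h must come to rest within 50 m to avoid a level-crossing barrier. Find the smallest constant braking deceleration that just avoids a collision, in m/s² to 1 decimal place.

77 km/h ÷ 3.6 = 21.3889 m/s.
v² = 2a·d ⇒ a = v²/(2d) = 21.3889² / (2 × 50.000) = 457.485 / 100.000 = 4.5749 m/s².

Required deceleration ≈ 4.6 m/s²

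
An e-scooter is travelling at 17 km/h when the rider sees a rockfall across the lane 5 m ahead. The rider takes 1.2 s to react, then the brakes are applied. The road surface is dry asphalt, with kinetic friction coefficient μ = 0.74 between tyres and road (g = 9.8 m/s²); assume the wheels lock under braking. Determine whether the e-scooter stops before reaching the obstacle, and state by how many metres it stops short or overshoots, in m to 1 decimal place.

17 km/h ÷ 3.6 = 4.7222 m/s.
a = μg = 0.74 × 9.8 = 7.252 m/s².
Reaction distance = 4.7222 × 1.2 = 5.667 m.
Braking distance = v²/(2a) = 22.299 / 14.504 = 1.537 m.
Total stopping distance = 5.667 + 1.537 = 7.204 m, vs 5 m available — it cannot stop in time and overshoots by 7.204 − 5 = 2.204 m.

No — it overshoots by 2.2 m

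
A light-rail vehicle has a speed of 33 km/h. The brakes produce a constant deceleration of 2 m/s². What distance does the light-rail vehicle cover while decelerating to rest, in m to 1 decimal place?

Braking distance ≈ 21.0 m

33 km/h ÷ 3.6 = 9.1667 m/s.
Braking distance = v²/(2a) = 9.1667² / (2 × 2.000) = 84.028 / 4.000 = 21.007 m.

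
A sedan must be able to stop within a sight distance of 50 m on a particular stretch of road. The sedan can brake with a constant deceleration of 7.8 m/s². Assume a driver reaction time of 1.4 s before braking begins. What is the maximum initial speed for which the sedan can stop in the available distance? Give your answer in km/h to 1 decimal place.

Maximum speed ≈ 68.6 km/h

Stopping distance: v·t_r + v²/(2a) = 50 with t_r = 1.4 s and a = 7.800 m/s².
So v² + 21.840 v − 780.00 = 0.
Positive root: v = −a·t_r + √((a·t_r)² + 2a·d) = −10.920 + √(119.246 + 780.00) = 19.0674 m/s.
19.0674 m/s × 3.6 = 68.643 km/h.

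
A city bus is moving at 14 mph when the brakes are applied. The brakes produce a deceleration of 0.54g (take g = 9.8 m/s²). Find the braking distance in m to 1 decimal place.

Braking distance ≈ 3.7 m

14 mph × 0.44704 = 6.2586 m/s.
a = 0.54 × 9.8 = 5.292 m/s².
Braking distance = v²/(2a) = 6.2586² / (2 × 5.292) = 39.170 / 10.584 = 3.701 m.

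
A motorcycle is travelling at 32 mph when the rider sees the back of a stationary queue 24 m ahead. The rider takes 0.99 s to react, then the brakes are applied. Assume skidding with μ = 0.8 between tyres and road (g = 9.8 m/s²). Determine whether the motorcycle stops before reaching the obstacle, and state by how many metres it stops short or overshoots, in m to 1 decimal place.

32 mph × 0.44704 = 14.3053 m/s.
a = μg = 0.8 × 9.8 = 7.840 m/s².
Reaction distance = 14.3053 × 0.99 = 14.162 m.
Braking distance = v²/(2a) = 204.642 / 15.680 = 13.051 m.
Total stopping distance = 14.162 + 13.051 = 27.213 m, vs 24 m available — it cannot stop in time and overshoots by 27.213 − 24 = 3.213 m.

No — it overshoots by 3.2 m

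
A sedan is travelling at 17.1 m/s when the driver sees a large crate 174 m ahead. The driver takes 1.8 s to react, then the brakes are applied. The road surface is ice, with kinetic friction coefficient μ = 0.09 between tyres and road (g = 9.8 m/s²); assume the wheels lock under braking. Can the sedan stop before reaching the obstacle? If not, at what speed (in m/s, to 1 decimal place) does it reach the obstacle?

No — it strikes the obstacle at 6.3 m/s

a = μg = 0.09 × 9.8 = 0.882 m/s².
Reaction distance = 17.1000 × 1.8 = 30.780 m.
Braking distance needed to stop: v²/(2a) = 292.410 / 1.764 = 165.765 m, so total needed = 30.780 + 165.765 = 196.545 m > 174 m — it cannot stop.
Distance remaining when braking begins: 174 − 30.780 = 143.220 m.
v² = v₀² − 2a·d = 292.410 − 2 × 0.882 × 143.220 = 39.770 m²/s².
v = √39.770 = 6.306 m/s.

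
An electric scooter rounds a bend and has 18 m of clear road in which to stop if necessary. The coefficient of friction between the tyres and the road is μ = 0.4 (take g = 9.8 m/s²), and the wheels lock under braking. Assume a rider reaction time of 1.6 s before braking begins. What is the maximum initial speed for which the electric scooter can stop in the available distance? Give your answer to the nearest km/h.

a = μg = 0.4 × 9.8 = 3.920 m/s².
Stopping distance: v·t_r + v²/(2a) = 18 with t_r = 1.6 s and a = 3.920 m/s².
So v² + 12.544 v − 141.12 = 0.
Positive root: v = −a·t_r + √((a·t_r)² + 2a·d) = −6.272 + √(39.338 + 141.12) = 7.1615 m/s.
7.1615 m/s × 3.6 = 25.781 km/h.

Maximum speed ≈ 26 km/h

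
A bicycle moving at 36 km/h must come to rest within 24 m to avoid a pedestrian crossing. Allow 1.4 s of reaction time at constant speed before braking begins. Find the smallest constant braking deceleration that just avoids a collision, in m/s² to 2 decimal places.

Required deceleration ≈ 5.00 m/s²

36 km/h ÷ 3.6 = 10.0000 m/s.
Distance covered during reaction = 10.0000 × 1.4 = 14.000 m.
Distance available for braking: 24 − 14.000 = 10.000 m.
v² = 2a·d ⇒ a = v²/(2d) = 10.0000² / (2 × 10.000) = 100.000 / 20.000 = 5.0000 m/s².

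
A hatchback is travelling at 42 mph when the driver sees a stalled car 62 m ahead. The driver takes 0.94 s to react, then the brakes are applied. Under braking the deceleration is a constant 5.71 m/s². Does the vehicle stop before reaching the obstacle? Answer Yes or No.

Yes

42 mph × 0.44704 = 18.7757 m/s.
Reaction distance = 18.7757 × 0.94 = 17.649 m.
Braking distance = v²/(2a) = 352.527 / 11.420 = 30.869 m.
Total stopping distance = 17.649 + 30.869 = 48.518 m, vs 62 m available — it stops with 62 − 48.518 = 13.482 m to spare.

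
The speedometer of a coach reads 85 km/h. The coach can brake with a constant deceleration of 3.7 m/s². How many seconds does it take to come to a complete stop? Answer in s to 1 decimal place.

85 km/h ÷ 3.6 = 23.6111 m/s.
Braking time = v/a = 23.6111 / 3.700 = 6.381 s.

Braking time ≈ 6.4 s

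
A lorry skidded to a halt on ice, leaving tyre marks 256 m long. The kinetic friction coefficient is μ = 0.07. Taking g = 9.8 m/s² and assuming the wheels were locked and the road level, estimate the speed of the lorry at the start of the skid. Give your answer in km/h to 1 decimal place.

Deceleration a = μg = 0.07 × 9.8 = 0.686 m/s².
v = √(2a·d) = √(2 × 0.686 × 256) = √351.232 = 18.7412 m/s.
= 18.7412 × 3.6 = 67.468 km/h.

Initial speed ≈ 67.5 km/h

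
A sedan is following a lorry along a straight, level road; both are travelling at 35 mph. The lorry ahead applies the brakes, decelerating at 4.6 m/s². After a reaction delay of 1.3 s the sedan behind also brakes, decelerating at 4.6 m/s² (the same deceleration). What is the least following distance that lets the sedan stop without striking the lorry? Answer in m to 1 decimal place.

Minimum gap ≈ 20.3 m

35 mph × 0.44704 = 15.6464 m/s.
Leader travels v²/(2a_L) = 244.810 / 9.200 = 26.610 m before stopping.
Follower covers v·t_r = 15.6464 × 1.3 = 20.340 m while reacting, then v²/(2a_F) = 244.810 / 9.200 = 26.610 m while braking, for a total of 20.340 + 26.610 = 46.950 m.
Since a_F ≤ a_L and the follower starts braking later, the follower is never slower than the leader, so the closest approach is when both have stopped.
Minimum gap = 46.950 − 26.610 = 20.340 m.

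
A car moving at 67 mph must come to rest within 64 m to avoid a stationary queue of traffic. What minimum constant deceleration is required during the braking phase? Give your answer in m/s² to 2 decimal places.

Required deceleration ≈ 7.01 m/s²

67 mph × 0.44704 = 29.9517 m/s.
v² = 2a·d ⇒ a = v²/(2d) = 29.9517² / (2 × 64.000) = 897.104 / 128.000 = 7.0086 m/s².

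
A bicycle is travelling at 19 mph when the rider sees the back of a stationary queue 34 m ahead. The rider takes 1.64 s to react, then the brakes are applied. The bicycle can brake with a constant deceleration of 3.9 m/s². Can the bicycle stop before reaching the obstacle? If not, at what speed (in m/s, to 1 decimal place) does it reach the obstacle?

19 mph × 0.44704 = 8.4938 m/s.
Reaction distance = 8.4938 × 1.64 = 13.930 m.
Braking distance = v²/(2a) = 72.145 / 7.800 = 9.249 m.
Total stopping distance = 13.930 + 9.249 = 23.179 m, vs 34 m available — it stops with 34 − 23.179 = 10.821 m to spare.

Yes — it stops about 10.8 m short of the obstacle, so it never reaches it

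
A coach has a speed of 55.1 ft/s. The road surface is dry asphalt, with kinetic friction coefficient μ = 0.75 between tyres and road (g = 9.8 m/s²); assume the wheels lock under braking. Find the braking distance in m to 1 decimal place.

Braking distance ≈ 19.2 m

55.1 ft/s × 0.3048 = 16.7945 m/s.
a = μg = 0.75 × 9.8 = 7.350 m/s².
Braking distance = v²/(2a) = 16.7945² / (2 × 7.350) = 282.055 / 14.700 = 19.187 m.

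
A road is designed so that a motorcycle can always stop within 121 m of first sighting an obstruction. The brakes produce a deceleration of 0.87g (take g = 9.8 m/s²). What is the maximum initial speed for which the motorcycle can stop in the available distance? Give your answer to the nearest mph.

a = 0.87 × 9.8 = 8.526 m/s².
v²/(2a) = d ⇒ v = √(2 × 8.526 × 121) = √2063.29 = 45.4235 m/s.
45.4235 m/s ÷ 0.44704 = 101.609 mph.

Maximum speed ≈ 102 mph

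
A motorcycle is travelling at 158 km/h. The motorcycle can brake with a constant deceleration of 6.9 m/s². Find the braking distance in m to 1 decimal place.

158 km/h ÷ 3.6 = 43.8889 m/s.
Braking distance = v²/(2a) = 43.8889² / (2 × 6.900) = 1926.236 / 13.800 = 139.582 m.

Braking distance ≈ 139.6 m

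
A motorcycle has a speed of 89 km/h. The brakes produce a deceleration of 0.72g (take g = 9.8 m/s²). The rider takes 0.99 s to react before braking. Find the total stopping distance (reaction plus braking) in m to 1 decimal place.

Total stopping distance ≈ 67.8 m

89 km/h ÷ 3.6 = 24.7222 m/s.
a = 0.72 × 9.8 = 7.056 m/s².
Reaction distance = v·t_r = 24.7222 × 0.99 = 24.475 m.
Braking distance = v²/(2a) = 24.7222² / (2 × 7.056) = 611.187 / 14.112 = 43.310 m.
Total = 24.475 + 43.310 = 67.785 m.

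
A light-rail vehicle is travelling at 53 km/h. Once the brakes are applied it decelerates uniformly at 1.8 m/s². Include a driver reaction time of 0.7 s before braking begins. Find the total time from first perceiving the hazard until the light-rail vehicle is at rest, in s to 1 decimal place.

Total time ≈ 8.9 s

53 km/h ÷ 3.6 = 14.7222 m/s.
Braking time = v/a = 14.7222 / 1.800 = 8.179 s.
Total = 0.7 + 8.179 = 8.879 s.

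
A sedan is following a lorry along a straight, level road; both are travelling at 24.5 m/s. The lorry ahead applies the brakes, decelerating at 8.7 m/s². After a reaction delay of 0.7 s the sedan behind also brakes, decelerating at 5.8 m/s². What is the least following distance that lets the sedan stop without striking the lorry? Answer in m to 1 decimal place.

Minimum gap ≈ 34.4 m

Leader travels v²/(2a_L) = 600.250 / 17.400 = 34.497 m before stopping.
Follower covers v·t_r = 24.5000 × 0.7 = 17.150 m while reacting, then v²/(2a_F) = 600.250 / 11.600 = 51.746 m while braking, for a total of 17.150 + 51.746 = 68.896 m.
Since a_F ≤ a_L and the follower starts braking later, the follower is never slower than the leader, so the closest approach is when both have stopped.
Minimum gap = 68.896 − 34.497 = 34.399 m.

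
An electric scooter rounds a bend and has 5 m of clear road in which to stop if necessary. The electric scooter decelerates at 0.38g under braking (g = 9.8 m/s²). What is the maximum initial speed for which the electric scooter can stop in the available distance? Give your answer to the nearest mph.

a = 0.38 × 9.8 = 3.724 m/s².
v²/(2a) = d ⇒ v = √(2 × 3.724 × 5) = √37.24 = 6.1025 m/s.
6.1025 m/s ÷ 0.44704 = 13.651 mph.

Maximum speed ≈ 14 mph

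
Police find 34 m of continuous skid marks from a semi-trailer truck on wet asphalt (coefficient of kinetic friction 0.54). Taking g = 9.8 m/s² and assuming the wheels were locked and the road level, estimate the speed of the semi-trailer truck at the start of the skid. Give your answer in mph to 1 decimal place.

Deceleration a = μg = 0.54 × 9.8 = 5.292 m/s².
v = √(2a·d) = √(2 × 5.292 × 34) = √359.856 = 18.9699 m/s.
= 18.9699 ÷ 0.44704 = 42.434 mph.

Initial speed ≈ 42.4 mph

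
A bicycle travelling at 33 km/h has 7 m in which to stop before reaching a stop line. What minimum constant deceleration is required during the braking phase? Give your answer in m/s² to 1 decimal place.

33 km/h ÷ 3.6 = 9.1667 m/s.
v² = 2a·d ⇒ a = v²/(2d) = 9.1667² / (2 × 7.000) = 84.028 / 14.000 = 6.0020 m/s².

Required deceleration ≈ 6.0 m/s²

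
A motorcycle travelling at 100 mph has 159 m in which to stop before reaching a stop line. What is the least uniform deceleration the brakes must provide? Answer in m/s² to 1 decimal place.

Required deceleration ≈ 6.3 m/s²

100 mph × 0.44704 = 44.7040 m/s.
v² = 2a·d ⇒ a = v²/(2d) = 44.7040² / (2 × 159.000) = 1998.448 / 318.000 = 6.2844 m/s².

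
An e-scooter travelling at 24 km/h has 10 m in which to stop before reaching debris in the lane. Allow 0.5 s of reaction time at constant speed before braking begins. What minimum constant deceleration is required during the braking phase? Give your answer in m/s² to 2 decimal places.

24 km/h ÷ 3.6 = 6.6667 m/s.
Distance covered during reaction = 6.6667 × 0.5 = 3.333 m.
Distance available for braking: 10 − 3.333 = 6.667 m.
v² = 2a·d ⇒ a = v²/(2d) = 6.6667² / (2 × 6.667) = 44.445 / 13.334 = 3.3332 m/s².

Required deceleration ≈ 3.33 m/s²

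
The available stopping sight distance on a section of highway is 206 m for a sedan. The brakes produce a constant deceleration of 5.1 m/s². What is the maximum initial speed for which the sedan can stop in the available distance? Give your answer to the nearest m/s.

Maximum speed ≈ 46 m/s

v²/(2a) = d ⇒ v = √(2 × 5.100 × 206) = √2101.20 = 45.8388 m/s.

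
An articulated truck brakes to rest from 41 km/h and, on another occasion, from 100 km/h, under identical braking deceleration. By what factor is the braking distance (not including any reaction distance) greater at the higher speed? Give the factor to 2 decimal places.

Factor ≈ 5.95

Braking distance d = v²/(2a), so with a fixed, d ∝ v².
Factor = (100/41)² = 2.4390² = 5.9487.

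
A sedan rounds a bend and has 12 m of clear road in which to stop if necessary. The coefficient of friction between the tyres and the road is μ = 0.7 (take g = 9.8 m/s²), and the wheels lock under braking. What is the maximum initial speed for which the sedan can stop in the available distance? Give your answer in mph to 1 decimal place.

Maximum speed ≈ 28.7 mph

a = μg = 0.7 × 9.8 = 6.860 m/s².
v²/(2a) = d ⇒ v = √(2 × 6.860 × 12) = √164.64 = 12.8312 m/s.
12.8312 m/s ÷ 0.44704 = 28.703 mph.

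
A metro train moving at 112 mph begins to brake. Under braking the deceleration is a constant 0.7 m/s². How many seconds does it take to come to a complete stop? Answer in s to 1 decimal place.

Braking time ≈ 71.5 s

112 mph × 0.44704 = 50.0685 m/s.
Braking time = v/a = 50.0685 / 0.700 = 71.526 s.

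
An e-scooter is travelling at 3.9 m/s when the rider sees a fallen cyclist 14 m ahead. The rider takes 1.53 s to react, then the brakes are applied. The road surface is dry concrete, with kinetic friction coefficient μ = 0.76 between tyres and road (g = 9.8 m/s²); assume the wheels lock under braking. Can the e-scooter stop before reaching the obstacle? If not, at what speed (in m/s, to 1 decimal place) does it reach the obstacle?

a = μg = 0.76 × 9.8 = 7.448 m/s².
Reaction distance = 3.9000 × 1.53 = 5.967 m.
Braking distance = v²/(2a) = 15.210 / 14.896 = 1.021 m.
Total stopping distance = 5.967 + 1.021 = 6.988 m, vs 14 m available — it stops with 14 − 6.988 = 7.012 m to spare.

Yes — it stops about 7.0 m short of the obstacle, so it never reaches it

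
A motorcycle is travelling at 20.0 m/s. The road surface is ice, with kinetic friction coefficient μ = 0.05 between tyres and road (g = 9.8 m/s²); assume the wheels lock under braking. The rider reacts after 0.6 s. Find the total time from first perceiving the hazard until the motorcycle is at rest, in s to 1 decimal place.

a = μg = 0.05 × 9.8 = 0.490 m/s².
Braking time = v/a = 20.0000 / 0.490 = 40.816 s.
Total = 0.6 + 40.816 = 41.416 s.

Total time ≈ 41.4 s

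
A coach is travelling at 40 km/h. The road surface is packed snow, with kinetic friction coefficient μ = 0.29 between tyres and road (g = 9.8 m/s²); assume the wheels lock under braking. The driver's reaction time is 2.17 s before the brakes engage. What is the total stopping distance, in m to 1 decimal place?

Total stopping distance ≈ 45.8 m

40 km/h ÷ 3.6 = 11.1111 m/s.
a = μg = 0.29 × 9.8 = 2.842 m/s².
Reaction distance = v·t_r = 11.1111 × 2.17 = 24.111 m.
Braking distance = v²/(2a) = 11.1111² / (2 × 2.842) = 123.457 / 5.684 = 21.720 m.
Total = 24.111 + 21.720 = 45.831 m.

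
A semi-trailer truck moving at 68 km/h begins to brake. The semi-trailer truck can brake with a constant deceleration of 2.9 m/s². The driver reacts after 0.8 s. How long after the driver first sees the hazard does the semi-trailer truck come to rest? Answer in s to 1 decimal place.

68 km/h ÷ 3.6 = 18.8889 m/s.
Braking time = v/a = 18.8889 / 2.900 = 6.513 s.
Total = 0.8 + 6.513 = 7.313 s.

Total time ≈ 7.3 s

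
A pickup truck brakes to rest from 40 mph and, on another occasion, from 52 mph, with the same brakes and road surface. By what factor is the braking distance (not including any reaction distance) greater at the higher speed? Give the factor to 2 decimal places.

Braking distance d = v²/(2a), so with a fixed, d ∝ v².
Factor = (52/40)² = 1.3000² = 1.6900.

Factor ≈ 1.69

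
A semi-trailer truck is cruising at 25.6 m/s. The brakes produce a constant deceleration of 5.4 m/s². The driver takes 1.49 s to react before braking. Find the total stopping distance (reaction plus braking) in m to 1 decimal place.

Reaction distance = v·t_r = 25.6000 × 1.49 = 38.144 m.
Braking distance = v²/(2a) = 25.6000² / (2 × 5.400) = 655.360 / 10.800 = 60.681 m.
Total = 38.144 + 60.681 = 98.825 m.

Total stopping distance ≈ 98.8 m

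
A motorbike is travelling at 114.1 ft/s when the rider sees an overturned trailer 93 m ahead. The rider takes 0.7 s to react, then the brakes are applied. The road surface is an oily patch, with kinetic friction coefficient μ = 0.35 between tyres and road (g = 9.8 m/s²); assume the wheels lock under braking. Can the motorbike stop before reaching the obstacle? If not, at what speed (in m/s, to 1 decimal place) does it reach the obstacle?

No — it strikes the obstacle at 27.2 m/s

114.1 ft/s × 0.3048 = 34.7777 m/s.
a = μg = 0.35 × 9.8 = 3.430 m/s².
Reaction distance = 34.7777 × 0.7 = 24.344 m.
Braking distance needed to stop: v²/(2a) = 1209.488 / 6.860 = 176.310 m, so total needed = 24.344 + 176.310 = 200.654 m > 93 m — it cannot stop.
Distance remaining when braking begins: 93 − 24.344 = 68.656 m.
v² = v₀² − 2a·d = 1209.488 − 2 × 3.430 × 68.656 = 738.508 m²/s².
v = √738.508 = 27.176 m/s.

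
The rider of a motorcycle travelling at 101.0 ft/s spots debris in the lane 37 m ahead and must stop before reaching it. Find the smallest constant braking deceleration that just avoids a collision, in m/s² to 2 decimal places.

101 ft/s × 0.3048 = 30.7848 m/s.
v² = 2a·d ⇒ a = v²/(2d) = 30.7848² / (2 × 37.000) = 947.704 / 74.000 = 12.8068 m/s².

Required deceleration ≈ 12.81 m/s²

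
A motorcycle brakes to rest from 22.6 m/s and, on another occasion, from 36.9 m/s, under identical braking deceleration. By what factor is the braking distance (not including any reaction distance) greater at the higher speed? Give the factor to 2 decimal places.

Braking distance d = v²/(2a), so with a fixed, d ∝ v².
Factor = (36.9/22.6)² = 1.6327² = 2.6657.

Factor ≈ 2.67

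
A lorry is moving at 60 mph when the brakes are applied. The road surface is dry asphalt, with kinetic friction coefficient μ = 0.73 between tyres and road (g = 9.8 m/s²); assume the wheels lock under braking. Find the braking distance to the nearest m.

Braking distance ≈ 50 m

60 mph × 0.44704 = 26.8224 m/s.
a = μg = 0.73 × 9.8 = 7.154 m/s².
Braking distance = v²/(2a) = 26.8224² / (2 × 7.154) = 719.441 / 14.308 = 50.282 m.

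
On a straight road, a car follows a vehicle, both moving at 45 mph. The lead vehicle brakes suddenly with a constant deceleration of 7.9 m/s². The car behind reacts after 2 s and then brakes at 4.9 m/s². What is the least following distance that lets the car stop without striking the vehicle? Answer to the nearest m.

45 mph × 0.44704 = 20.1168 m/s.
Leader travels v²/(2a_L) = 404.686 / 15.800 = 25.613 m before stopping.
Follower covers v·t_r = 20.1168 × 2 = 40.234 m while reacting, then v²/(2a_F) = 404.686 / 9.800 = 41.294 m while braking, for a total of 40.234 + 41.294 = 81.528 m.
Since a_F ≤ a_L and the follower starts braking later, the follower is never slower than the leader, so the closest approach is when both have stopped.
Minimum gap = 81.528 − 25.613 = 55.915 m.

Minimum gap ≈ 56 m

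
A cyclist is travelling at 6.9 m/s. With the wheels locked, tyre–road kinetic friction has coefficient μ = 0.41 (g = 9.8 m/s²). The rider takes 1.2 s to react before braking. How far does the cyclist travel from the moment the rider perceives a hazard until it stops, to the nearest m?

a = μg = 0.41 × 9.8 = 4.018 m/s².
Reaction distance = v·t_r = 6.9000 × 1.2 = 8.280 m.
Braking distance = v²/(2a) = 6.9000² / (2 × 4.018) = 47.610 / 8.036 = 5.925 m.
Total = 8.280 + 5.925 = 14.205 m.

Total stopping distance ≈ 14 m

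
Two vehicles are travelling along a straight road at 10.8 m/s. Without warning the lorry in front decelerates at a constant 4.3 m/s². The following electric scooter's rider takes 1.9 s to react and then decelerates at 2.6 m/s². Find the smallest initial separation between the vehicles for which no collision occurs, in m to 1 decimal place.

Minimum gap ≈ 29.4 m

Leader travels v²/(2a_L) = 116.640 / 8.600 = 13.563 m before stopping.
Follower covers v·t_r = 10.8000 × 1.9 = 20.520 m while reacting, then v²/(2a_F) = 116.640 / 5.200 = 22.431 m while braking, for a total of 20.520 + 22.431 = 42.951 m.
Since a_F ≤ a_L and the follower starts braking later, the follower is never slower than the leader, so the closest approach is when both have stopped.
Minimum gap = 42.951 − 13.563 = 29.388 m.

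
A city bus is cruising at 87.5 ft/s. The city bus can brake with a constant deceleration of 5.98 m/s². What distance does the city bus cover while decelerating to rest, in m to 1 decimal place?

87.5 ft/s × 0.3048 = 26.6700 m/s.
Braking distance = v²/(2a) = 26.6700² / (2 × 5.980) = 711.289 / 11.960 = 59.472 m.

Braking distance ≈ 59.5 m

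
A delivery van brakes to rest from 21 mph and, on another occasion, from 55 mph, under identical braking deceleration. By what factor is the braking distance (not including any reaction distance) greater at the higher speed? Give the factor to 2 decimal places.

Factor ≈ 6.86

Braking distance d = v²/(2a), so with a fixed, d ∝ v².
Factor = (55/21)² = 2.6190² = 6.8592.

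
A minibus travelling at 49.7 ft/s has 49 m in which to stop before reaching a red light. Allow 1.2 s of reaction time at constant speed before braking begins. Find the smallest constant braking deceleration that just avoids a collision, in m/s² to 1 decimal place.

49.7 ft/s × 0.3048 = 15.1486 m/s.
Distance covered during reaction = 15.1486 × 1.2 = 18.178 m.
Distance available for braking: 49 − 18.178 = 30.822 m.
v² = 2a·d ⇒ a = v²/(2d) = 15.1486² / (2 × 30.822) = 229.480 / 61.644 = 3.7227 m/s².

Required deceleration ≈ 3.7 m/s²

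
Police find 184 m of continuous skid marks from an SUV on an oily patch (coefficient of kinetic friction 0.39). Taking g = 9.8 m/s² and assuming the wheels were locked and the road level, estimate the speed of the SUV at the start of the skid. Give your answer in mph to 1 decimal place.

Initial speed ≈ 83.9 mph

Deceleration a = μg = 0.39 × 9.8 = 3.822 m/s².
v = √(2a·d) = √(2 × 3.822 × 184) = √1406.496 = 37.5033 m/s.
= 37.5033 ÷ 0.44704 = 83.892 mph.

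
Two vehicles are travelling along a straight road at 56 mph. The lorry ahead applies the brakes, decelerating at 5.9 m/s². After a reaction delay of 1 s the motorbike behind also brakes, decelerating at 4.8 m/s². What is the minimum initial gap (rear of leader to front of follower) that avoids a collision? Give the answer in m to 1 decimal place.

Minimum gap ≈ 37.2 m

56 mph × 0.44704 = 25.0342 m/s.
Leader travels v²/(2a_L) = 626.711 / 11.800 = 53.111 m before stopping.
Follower covers v·t_r = 25.0342 × 1 = 25.034 m while reacting, then v²/(2a_F) = 626.711 / 9.600 = 65.282 m while braking, for a total of 25.034 + 65.282 = 90.316 m.
Since a_F ≤ a_L and the follower starts braking later, the follower is never slower than the leader, so the closest approach is when both have stopped.
Minimum gap = 90.316 − 53.111 = 37.205 m.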